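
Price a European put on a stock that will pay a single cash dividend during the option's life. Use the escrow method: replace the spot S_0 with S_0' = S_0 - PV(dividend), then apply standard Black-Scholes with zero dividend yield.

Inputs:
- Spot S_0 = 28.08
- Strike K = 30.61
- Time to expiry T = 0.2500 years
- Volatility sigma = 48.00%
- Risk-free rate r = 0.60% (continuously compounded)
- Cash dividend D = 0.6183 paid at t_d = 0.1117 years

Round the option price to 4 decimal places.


Answer: Price = 4.5917

Derivation:
PV(D) = D * exp(-r * t_d) = 0.6183 * 0.99933002 = 0.61788575
S_0' = S_0 - PV(D) = 28.0800 - 0.61788575 = 27.46211425
d1 = (ln(S_0'/K) + (r + sigma^2/2)*T) / (sigma*sqrt(T)) = -0.32591401
d2 = d1 - sigma*sqrt(T) = -0.56591401
exp(-rT) = 0.99850112
N(-d1) = 0.62775529; N(-d2) = 0.71427388
P = K * exp(-rT) * N(-d2) - S_0' * N(-d1) = 30.6100 * 0.99850112 * 0.71427388 - 27.46211425 * 0.62775529 = 4.5917


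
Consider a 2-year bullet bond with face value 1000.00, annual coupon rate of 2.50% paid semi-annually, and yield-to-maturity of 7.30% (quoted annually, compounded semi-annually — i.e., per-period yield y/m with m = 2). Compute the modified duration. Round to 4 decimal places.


Coupon per period c = face * coupon_rate / m = 12.500000
Periods per year m = 2; per-period yield y/m = 0.036500
Number of cashflows N = 4
Cashflows (t years, CF_t, discount factor 1/(1+y/m)^(m*t), PV):
  t = 0.5000: CF_t = 12.500000, DF = 0.964785, PV = 12.059817
  t = 1.0000: CF_t = 12.500000, DF = 0.930811, PV = 11.635134
  t = 1.5000: CF_t = 12.500000, DF = 0.898033, PV = 11.225407
  t = 2.0000: CF_t = 1012.500000, DF = 0.866409, PV = 877.238748
Price P = sum_t PV_t = 912.159105
First compute Macaulay numerator sum_t t * PV_t:
  t * PV_t at t = 0.5000: 6.029908
  t * PV_t at t = 1.0000: 11.635134
  t * PV_t at t = 1.5000: 16.838110
  t * PV_t at t = 2.0000: 1754.477495
Macaulay duration D = 1788.980648 / 912.159105 = 1.961259
Modified duration = D / (1 + y/m) = 1.961259 / (1 + 0.036500) = 1.892194

Answer: Modified duration = 1.8922


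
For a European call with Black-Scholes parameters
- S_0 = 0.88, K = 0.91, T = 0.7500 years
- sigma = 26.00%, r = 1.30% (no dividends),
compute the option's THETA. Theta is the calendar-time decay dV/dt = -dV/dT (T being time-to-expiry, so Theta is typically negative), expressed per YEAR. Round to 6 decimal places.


d1 = 0.0070050706; d2 = -0.2181615344
phi(d1) = 0.3989324923; exp(-qT) = 1.0000000000; exp(-rT) = 0.9902973771
Theta = -S*exp(-qT)*phi(d1)*sigma/(2*sqrt(T)) - r*K*exp(-rT)*N(d2) + q*S*exp(-qT)*N(d1)
N(d1) = 0.5027945960; N(d2) = 0.4136516272; sqrt(T) = 0.8660254038
Term 1 = -0.8800 * 1.0000000000 * 0.3989324923 * 0.2600 / (2 * 0.8660254038) = -0.0526980813
Term 2 = -0.0130 * 0.9100 * 0.9902973771 * 0.4136516272 = -0.0048460190
Term 3 = 0 (no dividend yield, q = 0)
Theta = -0.0526980813 + (-0.0048460190) + (0.0000000000) = -0.057544

Answer: Theta = -0.057544


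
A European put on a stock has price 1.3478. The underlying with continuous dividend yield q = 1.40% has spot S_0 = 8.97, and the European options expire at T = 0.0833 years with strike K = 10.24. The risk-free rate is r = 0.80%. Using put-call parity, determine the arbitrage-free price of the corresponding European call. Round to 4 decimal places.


Put-call parity: C - P = S_0 * exp(-qT) - K * exp(-rT).
S_0 * exp(-qT) = 8.9700 * 0.99883448 = 8.95954528
K * exp(-rT) = 10.2400 * 0.99933382 = 10.23317834
C = P + S*exp(-qT) - K*exp(-rT)
C = 1.3478 + 8.95954528 - 10.23317834 = 0.0742

Answer: Call price = 0.0742


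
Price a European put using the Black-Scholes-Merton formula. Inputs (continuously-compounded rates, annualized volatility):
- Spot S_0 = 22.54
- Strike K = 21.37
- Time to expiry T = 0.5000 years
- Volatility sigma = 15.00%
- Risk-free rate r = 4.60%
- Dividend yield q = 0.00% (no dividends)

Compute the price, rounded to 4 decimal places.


Answer: Price = 0.3179

Derivation:
d1 = (ln(S/K) + (r - q + 0.5*sigma^2) * T) / (sigma * sqrt(T)) = 0.77242873
d2 = d1 - sigma * sqrt(T) = 0.66636272
exp(-rT) = 0.97726248; exp(-qT) = 1.00000000
P = K * exp(-rT) * N(-d2) - S_0 * exp(-qT) * N(-d1)
N(-d1) = 0.21993027; N(-d2) = 0.25258964
P = 21.3700 * 0.97726248 * 0.25258964 - 22.5400 * 1.00000000 * 0.21993027 = 0.3179


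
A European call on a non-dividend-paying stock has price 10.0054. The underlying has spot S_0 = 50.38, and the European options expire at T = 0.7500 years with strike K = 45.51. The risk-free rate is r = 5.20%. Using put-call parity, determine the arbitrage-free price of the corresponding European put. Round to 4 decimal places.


Put-call parity: C - P = S_0 * exp(-qT) - K * exp(-rT).
S_0 * exp(-qT) = 50.3800 * 1.00000000 = 50.38000000
K * exp(-rT) = 45.5100 * 0.96175071 = 43.76927477
P = C - S*exp(-qT) + K*exp(-rT)
P = 10.0054 - 50.38000000 + 43.76927477 = 3.3947

Answer: Put price = 3.3947


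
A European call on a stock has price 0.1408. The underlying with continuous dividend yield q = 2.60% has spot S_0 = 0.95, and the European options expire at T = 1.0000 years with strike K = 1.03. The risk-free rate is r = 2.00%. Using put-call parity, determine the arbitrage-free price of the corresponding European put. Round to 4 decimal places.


Put-call parity: C - P = S_0 * exp(-qT) - K * exp(-rT).
S_0 * exp(-qT) = 0.9500 * 0.97433509 = 0.92561834
K * exp(-rT) = 1.0300 * 0.98019867 = 1.00960463
P = C - S*exp(-qT) + K*exp(-rT)
P = 0.1408 - 0.92561834 + 1.00960463 = 0.2248

Answer: Put price = 0.2248


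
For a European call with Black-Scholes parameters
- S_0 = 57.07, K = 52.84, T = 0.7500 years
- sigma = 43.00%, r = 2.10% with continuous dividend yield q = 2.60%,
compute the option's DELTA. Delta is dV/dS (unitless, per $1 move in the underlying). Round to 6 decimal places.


d1 = 0.3829244910; d2 = 0.0105335674
phi(d1) = 0.3707400573; exp(-qT) = 0.9806888952; exp(-rT) = 0.9843733826
N(d1) = 0.6491121242
Delta = exp(-qT) * N(d1) = 0.9806888952 * 0.6491121242 = 0.636577

Answer: Delta = 0.636577


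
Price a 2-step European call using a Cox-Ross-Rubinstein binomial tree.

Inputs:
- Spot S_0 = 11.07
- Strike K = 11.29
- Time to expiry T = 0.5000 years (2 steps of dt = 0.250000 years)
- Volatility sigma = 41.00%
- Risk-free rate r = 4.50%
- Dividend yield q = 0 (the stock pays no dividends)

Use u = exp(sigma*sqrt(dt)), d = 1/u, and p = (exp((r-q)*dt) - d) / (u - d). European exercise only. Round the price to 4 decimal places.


dt = T/N = 0.250000
u = exp(sigma*sqrt(dt)) = 1.227525; d = 1/u = 0.814647
p = (exp((r-q)*dt) - d) / (u - d) = 0.476330
Discount per step: exp(-r*dt) = 0.988813
Stock lattice S(k, i) with i counting down-moves:
  k=0: S(0,0) = 11.0700
  k=1: S(1,0) = 13.5887; S(1,1) = 9.0181
  k=2: S(2,0) = 16.6805; S(2,1) = 11.0700; S(2,2) = 7.3466
Terminal payoffs V(N, i) = max(S_T - K, 0):
  V(2,0) = 5.390473; V(2,1) = 0.000000; V(2,2) = 0.000000
Backward induction: V(k, i) = exp(-r*dt) * [p * V(k+1, i) + (1-p) * V(k+1, i+1)].
  V(1,0) = exp(-r*dt) * [p*5.390473 + (1-p)*0.000000] = 2.538922
  V(1,1) = exp(-r*dt) * [p*0.000000 + (1-p)*0.000000] = 0.000000
  V(0,0) = exp(-r*dt) * [p*2.538922 + (1-p)*0.000000] = 1.195836

Answer: Price = V(0,0) = 1.1958


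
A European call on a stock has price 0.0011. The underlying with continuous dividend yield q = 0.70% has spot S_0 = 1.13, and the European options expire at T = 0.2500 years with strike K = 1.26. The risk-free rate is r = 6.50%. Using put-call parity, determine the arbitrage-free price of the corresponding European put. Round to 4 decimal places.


Put-call parity: C - P = S_0 * exp(-qT) - K * exp(-rT).
S_0 * exp(-qT) = 1.1300 * 0.99825153 = 1.12802423
K * exp(-rT) = 1.2600 * 0.98388132 = 1.23969046
P = C - S*exp(-qT) + K*exp(-rT)
P = 0.0011 - 1.12802423 + 1.23969046 = 0.1128

Answer: Put price = 0.1128


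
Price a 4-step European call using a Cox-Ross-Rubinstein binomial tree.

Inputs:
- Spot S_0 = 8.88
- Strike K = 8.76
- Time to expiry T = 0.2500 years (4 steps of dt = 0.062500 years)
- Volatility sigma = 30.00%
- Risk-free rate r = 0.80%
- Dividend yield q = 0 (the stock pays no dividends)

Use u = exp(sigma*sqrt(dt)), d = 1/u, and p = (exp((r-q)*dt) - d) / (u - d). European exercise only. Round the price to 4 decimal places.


dt = T/N = 0.062500
u = exp(sigma*sqrt(dt)) = 1.077884; d = 1/u = 0.927743
p = (exp((r-q)*dt) - d) / (u - d) = 0.484590
Discount per step: exp(-r*dt) = 0.999500
Stock lattice S(k, i) with i counting down-moves:
  k=0: S(0,0) = 8.8800
  k=1: S(1,0) = 9.5716; S(1,1) = 8.2384
  k=2: S(2,0) = 10.3171; S(2,1) = 8.8800; S(2,2) = 7.6431
  k=3: S(3,0) = 11.1206; S(3,1) = 9.5716; S(3,2) = 8.2384; S(3,3) = 7.0908
  k=4: S(4,0) = 11.9867; S(4,1) = 10.3171; S(4,2) = 8.8800; S(4,3) = 7.6431; S(4,4) = 6.5785
Terminal payoffs V(N, i) = max(S_T - K, 0):
  V(4,0) = 3.226746; V(4,1) = 1.557088; V(4,2) = 0.120000; V(4,3) = 0.000000; V(4,4) = 0.000000
Backward induction: V(k, i) = exp(-r*dt) * [p * V(k+1, i) + (1-p) * V(k+1, i+1)].
  V(3,0) = exp(-r*dt) * [p*3.226746 + (1-p)*1.557088] = 2.365005
  V(3,1) = exp(-r*dt) * [p*1.557088 + (1-p)*0.120000] = 0.815990
  V(3,2) = exp(-r*dt) * [p*0.120000 + (1-p)*0.000000] = 0.058122
  V(3,3) = exp(-r*dt) * [p*0.000000 + (1-p)*0.000000] = 0.000000
  V(2,0) = exp(-r*dt) * [p*2.365005 + (1-p)*0.815990] = 1.565844
  V(2,1) = exp(-r*dt) * [p*0.815990 + (1-p)*0.058122] = 0.425164
  V(2,2) = exp(-r*dt) * [p*0.058122 + (1-p)*0.000000] = 0.028151
  V(1,0) = exp(-r*dt) * [p*1.565844 + (1-p)*0.425164] = 0.977437
  V(1,1) = exp(-r*dt) * [p*0.425164 + (1-p)*0.028151] = 0.220429
  V(0,0) = exp(-r*dt) * [p*0.977437 + (1-p)*0.220429] = 0.586974

Answer: Price = V(0,0) = 0.5870


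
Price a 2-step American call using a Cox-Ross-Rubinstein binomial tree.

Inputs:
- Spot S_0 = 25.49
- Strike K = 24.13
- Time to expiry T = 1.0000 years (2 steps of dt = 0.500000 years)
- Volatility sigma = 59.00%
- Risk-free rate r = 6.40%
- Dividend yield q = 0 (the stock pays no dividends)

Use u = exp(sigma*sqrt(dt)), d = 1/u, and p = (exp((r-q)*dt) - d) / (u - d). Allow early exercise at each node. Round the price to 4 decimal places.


dt = T/N = 0.500000
u = exp(sigma*sqrt(dt)) = 1.517695; d = 1/u = 0.658894
p = (exp((r-q)*dt) - d) / (u - d) = 0.435052
Discount per step: exp(-r*dt) = 0.968507
Stock lattice S(k, i) with i counting down-moves:
  k=0: S(0,0) = 25.4900
  k=1: S(1,0) = 38.6861; S(1,1) = 16.7952
  k=2: S(2,0) = 58.7136; S(2,1) = 25.4900; S(2,2) = 11.0663
Terminal payoffs V(N, i) = max(S_T - K, 0):
  V(2,0) = 34.583649; V(2,1) = 1.360000; V(2,2) = 0.000000
Backward induction: V(k, i) = exp(-r*dt) * [p * V(k+1, i) + (1-p) * V(k+1, i+1)]; then take max(V_cont, immediate exercise) for American.
  V(1,0) = exp(-r*dt) * [p*34.583649 + (1-p)*1.360000] = 15.315992; exercise = 14.556056; V(1,0) = max -> 15.315992
  V(1,1) = exp(-r*dt) * [p*1.360000 + (1-p)*0.000000] = 0.573038; exercise = 0.000000; V(1,1) = max -> 0.573038
  V(0,0) = exp(-r*dt) * [p*15.315992 + (1-p)*0.573038] = 6.766952; exercise = 1.360000; V(0,0) = max -> 6.766952

Answer: Price = V(0,0) = 6.7670


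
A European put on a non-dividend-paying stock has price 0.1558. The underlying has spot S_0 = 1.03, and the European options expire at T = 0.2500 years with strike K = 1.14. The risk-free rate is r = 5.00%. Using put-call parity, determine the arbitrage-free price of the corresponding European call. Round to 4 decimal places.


Answer: Call price = 0.0600

Derivation:
Put-call parity: C - P = S_0 * exp(-qT) - K * exp(-rT).
S_0 * exp(-qT) = 1.0300 * 1.00000000 = 1.03000000
K * exp(-rT) = 1.1400 * 0.98757780 = 1.12583869
C = P + S*exp(-qT) - K*exp(-rT)
C = 0.1558 + 1.03000000 - 1.12583869 = 0.0600


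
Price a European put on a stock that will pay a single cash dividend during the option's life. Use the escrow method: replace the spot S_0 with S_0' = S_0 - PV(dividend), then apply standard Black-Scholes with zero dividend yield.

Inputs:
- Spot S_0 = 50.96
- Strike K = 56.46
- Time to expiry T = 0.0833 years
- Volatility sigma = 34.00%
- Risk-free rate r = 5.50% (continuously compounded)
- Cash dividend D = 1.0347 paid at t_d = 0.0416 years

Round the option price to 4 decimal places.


Answer: Price = 6.5619

Derivation:
PV(D) = D * exp(-r * t_d) = 1.0347 * 0.99771462 = 1.03233531
S_0' = S_0 - PV(D) = 50.9600 - 1.03233531 = 49.92766469
d1 = (ln(S_0'/K) + (r + sigma^2/2)*T) / (sigma*sqrt(T)) = -1.15725090
d2 = d1 - sigma*sqrt(T) = -1.25538081
exp(-rT) = 0.99542898
N(-d1) = 0.87641507; N(-d2) = 0.89532972
P = K * exp(-rT) * N(-d2) - S_0' * N(-d1) = 56.4600 * 0.99542898 * 0.89532972 - 49.92766469 * 0.87641507 = 6.5619


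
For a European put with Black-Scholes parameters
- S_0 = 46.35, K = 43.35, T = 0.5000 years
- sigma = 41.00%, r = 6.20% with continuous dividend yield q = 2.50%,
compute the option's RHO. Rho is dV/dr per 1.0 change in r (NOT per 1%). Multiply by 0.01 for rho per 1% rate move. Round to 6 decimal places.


d1 = 0.4395775484; d2 = 0.1496637681
phi(d1) = 0.3622021695; exp(-qT) = 0.9875778005; exp(-rT) = 0.9694755731
N(-d2) = 0.4405149475
Rho = -K*T*exp(-rT)*N(-d2) = -43.3500 * 0.5000 * 0.9694755731 * 0.4405149475 = -9.256709

Answer: Rho = -9.256709


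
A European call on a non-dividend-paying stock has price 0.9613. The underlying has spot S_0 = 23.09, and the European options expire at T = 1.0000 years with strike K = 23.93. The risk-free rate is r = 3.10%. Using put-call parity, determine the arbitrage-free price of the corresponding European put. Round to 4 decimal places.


Answer: Put price = 1.0709

Derivation:
Put-call parity: C - P = S_0 * exp(-qT) - K * exp(-rT).
S_0 * exp(-qT) = 23.0900 * 1.00000000 = 23.09000000
K * exp(-rT) = 23.9300 * 0.96947557 = 23.19955046
P = C - S*exp(-qT) + K*exp(-rT)
P = 0.9613 - 23.09000000 + 23.19955046 = 1.0709


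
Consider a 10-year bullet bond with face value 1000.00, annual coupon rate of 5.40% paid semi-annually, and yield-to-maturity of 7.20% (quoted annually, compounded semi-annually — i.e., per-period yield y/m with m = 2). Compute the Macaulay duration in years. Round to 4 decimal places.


Coupon per period c = face * coupon_rate / m = 27.000000
Periods per year m = 2; per-period yield y/m = 0.036000
Number of cashflows N = 20
Cashflows (t years, CF_t, discount factor 1/(1+y/m)^(m*t), PV):
  t = 0.5000: CF_t = 27.000000, DF = 0.965251, PV = 26.061776
  t = 1.0000: CF_t = 27.000000, DF = 0.931709, PV = 25.156154
  t = 1.5000: CF_t = 27.000000, DF = 0.899333, PV = 24.282002
  t = 2.0000: CF_t = 27.000000, DF = 0.868082, PV = 23.438226
  t = 2.5000: CF_t = 27.000000, DF = 0.837917, PV = 22.623771
  t = 3.0000: CF_t = 27.000000, DF = 0.808801, PV = 21.837616
  t = 3.5000: CF_t = 27.000000, DF = 0.780696, PV = 21.078780
  t = 4.0000: CF_t = 27.000000, DF = 0.753567, PV = 20.346313
  t = 4.5000: CF_t = 27.000000, DF = 0.727381, PV = 19.639298
  t = 5.0000: CF_t = 27.000000, DF = 0.702106, PV = 18.956852
  t = 5.5000: CF_t = 27.000000, DF = 0.677708, PV = 18.298119
  t = 6.0000: CF_t = 27.000000, DF = 0.654158, PV = 17.662277
  t = 6.5000: CF_t = 27.000000, DF = 0.631427, PV = 17.048530
  t = 7.0000: CF_t = 27.000000, DF = 0.609486, PV = 16.456110
  t = 7.5000: CF_t = 27.000000, DF = 0.588307, PV = 15.884276
  t = 8.0000: CF_t = 27.000000, DF = 0.567863, PV = 15.332313
  t = 8.5000: CF_t = 27.000000, DF = 0.548131, PV = 14.799530
  t = 9.0000: CF_t = 27.000000, DF = 0.529084, PV = 14.285261
  t = 9.5000: CF_t = 27.000000, DF = 0.510699, PV = 13.788862
  t = 10.0000: CF_t = 1027.000000, DF = 0.492952, PV = 506.262006
Price P = sum_t PV_t = 873.238073
Macaulay numerator sum_t t * PV_t:
  t * PV_t at t = 0.5000: 13.030888
  t * PV_t at t = 1.0000: 25.156154
  t * PV_t at t = 1.5000: 36.423004
  t * PV_t at t = 2.0000: 46.876453
  t * PV_t at t = 2.5000: 56.559426
  t * PV_t at t = 3.0000: 65.512849
  t * PV_t at t = 3.5000: 73.775731
  t * PV_t at t = 4.0000: 81.385252
  t * PV_t at t = 4.5000: 88.376842
  t * PV_t at t = 5.0000: 94.784258
  t * PV_t at t = 5.5000: 100.639656
  t * PV_t at t = 6.0000: 105.973664
  t * PV_t at t = 6.5000: 110.815446
  t * PV_t at t = 7.0000: 115.192772
  t * PV_t at t = 7.5000: 119.132072
  t * PV_t at t = 8.0000: 122.658504
  t * PV_t at t = 8.5000: 125.796005
  t * PV_t at t = 9.0000: 128.567345
  t * PV_t at t = 9.5000: 130.994185
  t * PV_t at t = 10.0000: 5062.620057
Macaulay duration D = (sum_t t * PV_t) / P = 6704.270564 / 873.238073 = 7.677483

Answer: Macaulay duration = 7.6775 years


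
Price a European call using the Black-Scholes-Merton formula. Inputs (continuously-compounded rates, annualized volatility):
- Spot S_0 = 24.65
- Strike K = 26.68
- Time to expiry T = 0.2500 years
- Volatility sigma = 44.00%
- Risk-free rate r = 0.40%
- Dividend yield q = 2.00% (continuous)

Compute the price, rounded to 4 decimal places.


Answer: Price = 1.3357

Derivation:
d1 = (ln(S/K) + (r - q + 0.5*sigma^2) * T) / (sigma * sqrt(T)) = -0.26789691
d2 = d1 - sigma * sqrt(T) = -0.48789691
exp(-rT) = 0.99900050; exp(-qT) = 0.99501248
C = S_0 * exp(-qT) * N(d1) - K * exp(-rT) * N(d2)
N(d1) = 0.39438934; N(d2) = 0.31281143
C = 24.6500 * 0.99501248 * 0.39438934 - 26.6800 * 0.99900050 * 0.31281143 = 1.3357


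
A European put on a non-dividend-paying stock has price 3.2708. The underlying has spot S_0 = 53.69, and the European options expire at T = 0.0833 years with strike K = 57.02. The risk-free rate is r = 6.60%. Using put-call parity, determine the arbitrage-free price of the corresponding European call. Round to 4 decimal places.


Put-call parity: C - P = S_0 * exp(-qT) - K * exp(-rT).
S_0 * exp(-qT) = 53.6900 * 1.00000000 = 53.69000000
K * exp(-rT) = 57.0200 * 0.99451729 = 56.70737560
C = P + S*exp(-qT) - K*exp(-rT)
C = 3.2708 + 53.69000000 - 56.70737560 = 0.2534

Answer: Call price = 0.2534


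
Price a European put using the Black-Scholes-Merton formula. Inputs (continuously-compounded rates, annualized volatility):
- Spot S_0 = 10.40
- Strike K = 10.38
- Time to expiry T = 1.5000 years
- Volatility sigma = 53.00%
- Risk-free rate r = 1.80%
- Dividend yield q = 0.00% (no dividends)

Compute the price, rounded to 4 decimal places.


d1 = (ln(S/K) + (r - q + 0.5*sigma^2) * T) / (sigma * sqrt(T)) = 0.36911797
d2 = d1 - sigma * sqrt(T) = -0.27999682
exp(-rT) = 0.97336124; exp(-qT) = 1.00000000
P = K * exp(-rT) * N(-d2) - S_0 * exp(-qT) * N(-d1)
N(-d1) = 0.35601990; N(-d2) = 0.61026003
P = 10.3800 * 0.97336124 * 0.61026003 - 10.4000 * 1.00000000 * 0.35601990 = 2.4631

Answer: Price = 2.4631


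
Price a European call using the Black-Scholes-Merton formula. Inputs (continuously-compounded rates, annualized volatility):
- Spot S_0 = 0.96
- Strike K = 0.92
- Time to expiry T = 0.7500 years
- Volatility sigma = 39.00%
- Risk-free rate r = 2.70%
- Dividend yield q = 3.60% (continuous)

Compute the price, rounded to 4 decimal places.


Answer: Price = 0.1402

Derivation:
d1 = (ln(S/K) + (r - q + 0.5*sigma^2) * T) / (sigma * sqrt(T)) = 0.27489901
d2 = d1 - sigma * sqrt(T) = -0.06285090
exp(-rT) = 0.97995365; exp(-qT) = 0.97336124
C = S_0 * exp(-qT) * N(d1) - K * exp(-rT) * N(d2)
N(d1) = 0.60830309; N(d2) = 0.47494262
C = 0.9600 * 0.97336124 * 0.60830309 - 0.9200 * 0.97995365 * 0.47494262 = 0.1402


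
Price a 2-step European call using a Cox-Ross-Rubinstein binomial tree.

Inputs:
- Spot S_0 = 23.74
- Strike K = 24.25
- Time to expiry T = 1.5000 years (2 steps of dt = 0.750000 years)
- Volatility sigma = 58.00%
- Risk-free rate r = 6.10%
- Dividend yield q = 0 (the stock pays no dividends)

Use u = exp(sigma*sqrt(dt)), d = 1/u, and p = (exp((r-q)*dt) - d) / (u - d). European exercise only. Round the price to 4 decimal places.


dt = T/N = 0.750000
u = exp(sigma*sqrt(dt)) = 1.652509; d = 1/u = 0.605140
p = (exp((r-q)*dt) - d) / (u - d) = 0.421697
Discount per step: exp(-r*dt) = 0.955281
Stock lattice S(k, i) with i counting down-moves:
  k=0: S(0,0) = 23.7400
  k=1: S(1,0) = 39.2306; S(1,1) = 14.3660
  k=2: S(2,0) = 64.8289; S(2,1) = 23.7400; S(2,2) = 8.6935
Terminal payoffs V(N, i) = max(S_T - K, 0):
  V(2,0) = 40.578859; V(2,1) = 0.000000; V(2,2) = 0.000000
Backward induction: V(k, i) = exp(-r*dt) * [p * V(k+1, i) + (1-p) * V(k+1, i+1)].
  V(1,0) = exp(-r*dt) * [p*40.578859 + (1-p)*0.000000] = 16.346750
  V(1,1) = exp(-r*dt) * [p*0.000000 + (1-p)*0.000000] = 0.000000
  V(0,0) = exp(-r*dt) * [p*16.346750 + (1-p)*0.000000] = 6.585110

Answer: Price = V(0,0) = 6.5851


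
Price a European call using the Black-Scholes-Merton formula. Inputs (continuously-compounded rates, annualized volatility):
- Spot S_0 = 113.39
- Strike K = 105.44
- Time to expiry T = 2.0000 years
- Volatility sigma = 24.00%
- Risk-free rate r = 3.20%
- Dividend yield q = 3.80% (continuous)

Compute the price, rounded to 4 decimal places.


Answer: Price = 17.0562

Derivation:
d1 = (ln(S/K) + (r - q + 0.5*sigma^2) * T) / (sigma * sqrt(T)) = 0.34851859
d2 = d1 - sigma * sqrt(T) = 0.00910734
exp(-rT) = 0.93800500; exp(-qT) = 0.92681621
C = S_0 * exp(-qT) * N(d1) - K * exp(-rT) * N(d2)
N(d1) = 0.63627462; N(d2) = 0.50363325
C = 113.3900 * 0.92681621 * 0.63627462 - 105.4400 * 0.93800500 * 0.50363325 = 17.0562


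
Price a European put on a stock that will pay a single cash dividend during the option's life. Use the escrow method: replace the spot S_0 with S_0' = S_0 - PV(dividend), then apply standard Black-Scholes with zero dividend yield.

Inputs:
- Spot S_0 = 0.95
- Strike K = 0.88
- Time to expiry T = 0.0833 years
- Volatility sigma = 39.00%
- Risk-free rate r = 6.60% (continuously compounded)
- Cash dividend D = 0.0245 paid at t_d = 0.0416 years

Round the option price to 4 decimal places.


Answer: Price = 0.0201

Derivation:
PV(D) = D * exp(-r * t_d) = 0.0245 * 0.99725817 = 0.02443283
S_0' = S_0 - PV(D) = 0.9500 - 0.02443283 = 0.92556717
d1 = (ln(S_0'/K) + (r + sigma^2/2)*T) / (sigma*sqrt(T)) = 0.55363482
d2 = d1 - sigma*sqrt(T) = 0.44107404
exp(-rT) = 0.99451729
N(-d1) = 0.28991440; N(-d2) = 0.32957970
P = K * exp(-rT) * N(-d2) - S_0' * N(-d1) = 0.8800 * 0.99451729 * 0.32957970 - 0.92556717 * 0.28991440 = 0.0201


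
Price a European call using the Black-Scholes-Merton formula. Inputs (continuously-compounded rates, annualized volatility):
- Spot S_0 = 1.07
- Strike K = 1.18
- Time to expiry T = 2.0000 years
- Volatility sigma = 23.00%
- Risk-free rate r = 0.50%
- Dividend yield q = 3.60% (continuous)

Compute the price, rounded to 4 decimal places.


Answer: Price = 0.0698

Derivation:
d1 = (ln(S/K) + (r - q + 0.5*sigma^2) * T) / (sigma * sqrt(T)) = -0.32882245
d2 = d1 - sigma * sqrt(T) = -0.65409157
exp(-rT) = 0.99004983; exp(-qT) = 0.93053090
C = S_0 * exp(-qT) * N(d1) - K * exp(-rT) * N(d2)
N(d1) = 0.37114495; N(d2) = 0.25652641
C = 1.0700 * 0.93053090 * 0.37114495 - 1.1800 * 0.99004983 * 0.25652641 = 0.0698


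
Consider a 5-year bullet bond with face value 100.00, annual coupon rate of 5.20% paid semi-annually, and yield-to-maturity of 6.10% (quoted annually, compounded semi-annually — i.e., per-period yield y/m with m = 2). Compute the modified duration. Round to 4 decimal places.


Answer: Modified duration = 4.3221

Derivation:
Coupon per period c = face * coupon_rate / m = 2.600000
Periods per year m = 2; per-period yield y/m = 0.030500
Number of cashflows N = 10
Cashflows (t years, CF_t, discount factor 1/(1+y/m)^(m*t), PV):
  t = 0.5000: CF_t = 2.600000, DF = 0.970403, PV = 2.523047
  t = 1.0000: CF_t = 2.600000, DF = 0.941681, PV = 2.448372
  t = 1.5000: CF_t = 2.600000, DF = 0.913810, PV = 2.375907
  t = 2.0000: CF_t = 2.600000, DF = 0.886764, PV = 2.305586
  t = 2.5000: CF_t = 2.600000, DF = 0.860518, PV = 2.237347
  t = 3.0000: CF_t = 2.600000, DF = 0.835049, PV = 2.171128
  t = 3.5000: CF_t = 2.600000, DF = 0.810334, PV = 2.106868
  t = 4.0000: CF_t = 2.600000, DF = 0.786350, PV = 2.044511
  t = 4.5000: CF_t = 2.600000, DF = 0.763076, PV = 1.983999
  t = 5.0000: CF_t = 102.600000, DF = 0.740491, PV = 75.974421
Price P = sum_t PV_t = 96.171185
First compute Macaulay numerator sum_t t * PV_t:
  t * PV_t at t = 0.5000: 1.261524
  t * PV_t at t = 1.0000: 2.448372
  t * PV_t at t = 1.5000: 3.563860
  t * PV_t at t = 2.0000: 4.611172
  t * PV_t at t = 2.5000: 5.593368
  t * PV_t at t = 3.0000: 6.513383
  t * PV_t at t = 3.5000: 7.374039
  t * PV_t at t = 4.0000: 8.178043
  t * PV_t at t = 4.5000: 8.927994
  t * PV_t at t = 5.0000: 379.872106
Macaulay duration D = 428.343860 / 96.171185 = 4.453973
Modified duration = D / (1 + y/m) = 4.453973 / (1 + 0.030500) = 4.322147


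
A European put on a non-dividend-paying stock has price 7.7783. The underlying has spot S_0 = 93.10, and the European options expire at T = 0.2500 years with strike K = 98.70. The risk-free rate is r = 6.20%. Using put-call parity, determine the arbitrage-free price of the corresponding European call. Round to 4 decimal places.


Put-call parity: C - P = S_0 * exp(-qT) - K * exp(-rT).
S_0 * exp(-qT) = 93.1000 * 1.00000000 = 93.10000000
K * exp(-rT) = 98.7000 * 0.98461951 = 97.18194532
C = P + S*exp(-qT) - K*exp(-rT)
C = 7.7783 + 93.10000000 - 97.18194532 = 3.6964

Answer: Call price = 3.6964


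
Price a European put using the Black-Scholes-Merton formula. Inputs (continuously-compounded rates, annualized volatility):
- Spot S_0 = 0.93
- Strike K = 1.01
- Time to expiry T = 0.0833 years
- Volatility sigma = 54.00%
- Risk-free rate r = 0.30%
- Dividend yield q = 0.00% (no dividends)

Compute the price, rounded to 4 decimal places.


Answer: Price = 0.1083

Derivation:
d1 = (ln(S/K) + (r - q + 0.5*sigma^2) * T) / (sigma * sqrt(T)) = -0.44994839
d2 = d1 - sigma * sqrt(T) = -0.60580179
exp(-rT) = 0.99975013; exp(-qT) = 1.00000000
P = K * exp(-rT) * N(-d2) - S_0 * exp(-qT) * N(-d1)
N(-d1) = 0.67362617; N(-d2) = 0.72767681
P = 1.0100 * 0.99975013 * 0.72767681 - 0.9300 * 1.00000000 * 0.67362617 = 0.1083


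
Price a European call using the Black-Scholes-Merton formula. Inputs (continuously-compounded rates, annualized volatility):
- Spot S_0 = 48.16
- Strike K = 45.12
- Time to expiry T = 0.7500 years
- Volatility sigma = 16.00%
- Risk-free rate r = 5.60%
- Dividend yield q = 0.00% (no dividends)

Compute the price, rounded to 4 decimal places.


Answer: Price = 5.6909

Derivation:
d1 = (ln(S/K) + (r - q + 0.5*sigma^2) * T) / (sigma * sqrt(T)) = 0.84295444
d2 = d1 - sigma * sqrt(T) = 0.70439038
exp(-rT) = 0.95886978; exp(-qT) = 1.00000000
C = S_0 * exp(-qT) * N(d1) - K * exp(-rT) * N(d2)
N(d1) = 0.80037304; N(d2) = 0.75940515
C = 48.1600 * 1.00000000 * 0.80037304 - 45.1200 * 0.95886978 * 0.75940515 = 5.6909


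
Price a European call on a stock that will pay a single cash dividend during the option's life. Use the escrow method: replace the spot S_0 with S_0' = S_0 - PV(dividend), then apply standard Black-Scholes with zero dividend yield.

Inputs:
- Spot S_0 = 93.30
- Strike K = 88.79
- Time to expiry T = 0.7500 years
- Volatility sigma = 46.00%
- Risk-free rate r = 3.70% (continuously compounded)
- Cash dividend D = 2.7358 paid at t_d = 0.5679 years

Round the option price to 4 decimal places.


PV(D) = D * exp(-r * t_d) = 2.7358 * 0.97920692 = 2.67891429
S_0' = S_0 - PV(D) = 93.3000 - 2.67891429 = 90.62108571
d1 = (ln(S_0'/K) + (r + sigma^2/2)*T) / (sigma*sqrt(T)) = 0.32008522
d2 = d1 - sigma*sqrt(T) = -0.07828646
exp(-rT) = 0.97263149
N(d1) = 0.62554814; N(d2) = 0.46880009
C = S_0' * N(d1) - K * exp(-rT) * N(d2) = 90.62108571 * 0.62554814 - 88.7900 * 0.97263149 * 0.46880009 = 16.2023

Answer: Price = 16.2023


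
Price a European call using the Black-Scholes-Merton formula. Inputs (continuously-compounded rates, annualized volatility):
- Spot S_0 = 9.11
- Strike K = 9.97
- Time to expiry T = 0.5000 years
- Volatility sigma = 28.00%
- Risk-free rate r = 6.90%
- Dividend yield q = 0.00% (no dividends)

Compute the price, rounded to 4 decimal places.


d1 = (ln(S/K) + (r - q + 0.5*sigma^2) * T) / (sigma * sqrt(T)) = -0.18237230
d2 = d1 - sigma * sqrt(T) = -0.38036220
exp(-rT) = 0.96608834; exp(-qT) = 1.00000000
C = S_0 * exp(-qT) * N(d1) - K * exp(-rT) * N(d2)
N(d1) = 0.42764528; N(d2) = 0.35183829
C = 9.1100 * 1.00000000 * 0.42764528 - 9.9700 * 0.96608834 * 0.35183829 = 0.5070

Answer: Price = 0.5070


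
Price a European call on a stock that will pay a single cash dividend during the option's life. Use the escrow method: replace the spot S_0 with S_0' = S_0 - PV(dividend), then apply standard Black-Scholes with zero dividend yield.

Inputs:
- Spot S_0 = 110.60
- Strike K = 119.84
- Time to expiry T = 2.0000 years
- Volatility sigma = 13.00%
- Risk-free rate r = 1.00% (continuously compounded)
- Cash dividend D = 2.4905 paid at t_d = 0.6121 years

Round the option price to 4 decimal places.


Answer: Price = 4.4127

Derivation:
PV(D) = D * exp(-r * t_d) = 2.4905 * 0.99389770 = 2.47530221
S_0' = S_0 - PV(D) = 110.6000 - 2.47530221 = 108.12469779
d1 = (ln(S_0'/K) + (r + sigma^2/2)*T) / (sigma*sqrt(T)) = -0.35884227
d2 = d1 - sigma*sqrt(T) = -0.54269004
exp(-rT) = 0.98019867
N(d1) = 0.35985654; N(d2) = 0.29367162
C = S_0' * N(d1) - K * exp(-rT) * N(d2) = 108.12469779 * 0.35985654 - 119.8400 * 0.98019867 * 0.29367162 = 4.4127


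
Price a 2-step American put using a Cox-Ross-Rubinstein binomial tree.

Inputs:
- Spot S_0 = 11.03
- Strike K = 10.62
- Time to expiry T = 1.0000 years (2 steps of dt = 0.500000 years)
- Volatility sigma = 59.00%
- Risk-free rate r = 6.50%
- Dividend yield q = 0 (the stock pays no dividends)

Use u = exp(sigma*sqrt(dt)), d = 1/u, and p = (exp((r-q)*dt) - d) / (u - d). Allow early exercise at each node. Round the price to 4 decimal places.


Answer: Price = V(0,0) = 1.8314

Derivation:
dt = T/N = 0.500000
u = exp(sigma*sqrt(dt)) = 1.517695; d = 1/u = 0.658894
p = (exp((r-q)*dt) - d) / (u - d) = 0.435654
Discount per step: exp(-r*dt) = 0.968022
Stock lattice S(k, i) with i counting down-moves:
  k=0: S(0,0) = 11.0300
  k=1: S(1,0) = 16.7402; S(1,1) = 7.2676
  k=2: S(2,0) = 25.4065; S(2,1) = 11.0300; S(2,2) = 4.7886
Terminal payoffs V(N, i) = max(K - S_T, 0):
  V(2,0) = 0.000000; V(2,1) = 0.000000; V(2,2) = 5.831425
Backward induction: V(k, i) = exp(-r*dt) * [p * V(k+1, i) + (1-p) * V(k+1, i+1)]; then take max(V_cont, immediate exercise) for American.
  V(1,0) = exp(-r*dt) * [p*0.000000 + (1-p)*0.000000] = 0.000000; exercise = 0.000000; V(1,0) = max -> 0.000000
  V(1,1) = exp(-r*dt) * [p*0.000000 + (1-p)*5.831425] = 3.185707; exercise = 3.352402; V(1,1) = max -> 3.352402
  V(0,0) = exp(-r*dt) * [p*0.000000 + (1-p)*3.352402] = 1.831417; exercise = 0.000000; V(0,0) = max -> 1.831417


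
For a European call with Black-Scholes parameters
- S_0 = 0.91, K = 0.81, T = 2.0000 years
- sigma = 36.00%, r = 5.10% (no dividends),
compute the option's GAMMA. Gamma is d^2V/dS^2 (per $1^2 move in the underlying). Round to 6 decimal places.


d1 = 0.6835568881; d2 = 0.1744400056
phi(d1) = 0.3158260970; exp(-qT) = 1.0000000000; exp(-rT) = 0.9030295517
Gamma = exp(-qT) * phi(d1) / (S * sigma * sqrt(T)) = 1.0000000000 * 0.3158260970 / (0.9100 * 0.3600 * 1.4142135624) = 0.681693

Answer: Gamma = 0.681693


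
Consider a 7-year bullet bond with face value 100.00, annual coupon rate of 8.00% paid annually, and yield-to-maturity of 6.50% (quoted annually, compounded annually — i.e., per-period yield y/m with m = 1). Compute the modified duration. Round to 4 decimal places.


Coupon per period c = face * coupon_rate / m = 8.000000
Periods per year m = 1; per-period yield y/m = 0.065000
Number of cashflows N = 7
Cashflows (t years, CF_t, discount factor 1/(1+y/m)^(m*t), PV):
  t = 1.0000: CF_t = 8.000000, DF = 0.938967, PV = 7.511737
  t = 2.0000: CF_t = 8.000000, DF = 0.881659, PV = 7.053274
  t = 3.0000: CF_t = 8.000000, DF = 0.827849, PV = 6.622793
  t = 4.0000: CF_t = 8.000000, DF = 0.777323, PV = 6.218585
  t = 5.0000: CF_t = 8.000000, DF = 0.729881, PV = 5.839047
  t = 6.0000: CF_t = 8.000000, DF = 0.685334, PV = 5.482673
  t = 7.0000: CF_t = 108.000000, DF = 0.643506, PV = 69.498671
Price P = sum_t PV_t = 108.226780
First compute Macaulay numerator sum_t t * PV_t:
  t * PV_t at t = 1.0000: 7.511737
  t * PV_t at t = 2.0000: 14.106549
  t * PV_t at t = 3.0000: 19.868378
  t * PV_t at t = 4.0000: 24.874339
  t * PV_t at t = 5.0000: 29.195233
  t * PV_t at t = 6.0000: 32.896038
  t * PV_t at t = 7.0000: 486.490698
Macaulay duration D = 614.942972 / 108.226780 = 5.681985
Modified duration = D / (1 + y/m) = 5.681985 / (1 + 0.065000) = 5.335197

Answer: Modified duration = 5.3352


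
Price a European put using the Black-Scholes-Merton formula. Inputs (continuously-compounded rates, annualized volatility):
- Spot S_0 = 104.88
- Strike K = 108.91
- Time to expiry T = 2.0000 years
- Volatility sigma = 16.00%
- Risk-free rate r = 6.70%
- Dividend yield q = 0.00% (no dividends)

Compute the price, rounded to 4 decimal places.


d1 = (ln(S/K) + (r - q + 0.5*sigma^2) * T) / (sigma * sqrt(T)) = 0.53870482
d2 = d1 - sigma * sqrt(T) = 0.31243065
exp(-rT) = 0.87459006; exp(-qT) = 1.00000000
P = K * exp(-rT) * N(-d2) - S_0 * exp(-qT) * N(-d1)
N(-d1) = 0.29504527; N(-d2) = 0.37735663
P = 108.9100 * 0.87459006 * 0.37735663 - 104.8800 * 1.00000000 * 0.29504527 = 4.9995

Answer: Price = 4.9995


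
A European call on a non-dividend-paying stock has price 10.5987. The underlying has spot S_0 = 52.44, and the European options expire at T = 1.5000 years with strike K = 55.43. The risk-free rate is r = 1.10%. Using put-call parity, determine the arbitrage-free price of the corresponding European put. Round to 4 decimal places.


Answer: Put price = 12.6816

Derivation:
Put-call parity: C - P = S_0 * exp(-qT) - K * exp(-rT).
S_0 * exp(-qT) = 52.4400 * 1.00000000 = 52.44000000
K * exp(-rT) = 55.4300 * 0.98363538 = 54.52290908
P = C - S*exp(-qT) + K*exp(-rT)
P = 10.5987 - 52.44000000 + 54.52290908 = 12.6816


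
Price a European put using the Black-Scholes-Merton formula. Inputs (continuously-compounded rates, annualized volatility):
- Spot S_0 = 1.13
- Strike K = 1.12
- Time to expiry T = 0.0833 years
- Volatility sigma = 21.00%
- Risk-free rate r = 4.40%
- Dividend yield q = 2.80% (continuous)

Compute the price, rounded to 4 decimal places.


d1 = (ln(S/K) + (r - q + 0.5*sigma^2) * T) / (sigma * sqrt(T)) = 0.19895366
d2 = d1 - sigma * sqrt(T) = 0.13834401
exp(-rT) = 0.99634151; exp(-qT) = 0.99767032
P = K * exp(-rT) * N(-d2) - S_0 * exp(-qT) * N(-d1)
N(-d1) = 0.42114950; N(-d2) = 0.44498427
P = 1.1200 * 0.99634151 * 0.44498427 - 1.1300 * 0.99767032 * 0.42114950 = 0.0218

Answer: Price = 0.0218


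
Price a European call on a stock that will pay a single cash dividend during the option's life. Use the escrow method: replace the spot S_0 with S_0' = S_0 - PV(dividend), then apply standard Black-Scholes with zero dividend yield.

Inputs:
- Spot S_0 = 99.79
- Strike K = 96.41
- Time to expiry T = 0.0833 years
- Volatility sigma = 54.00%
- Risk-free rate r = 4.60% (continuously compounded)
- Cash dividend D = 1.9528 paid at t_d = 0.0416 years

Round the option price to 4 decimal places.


PV(D) = D * exp(-r * t_d) = 1.9528 * 0.99808823 = 1.94906670
S_0' = S_0 - PV(D) = 99.7900 - 1.94906670 = 97.84093330
d1 = (ln(S_0'/K) + (r + sigma^2/2)*T) / (sigma*sqrt(T)) = 0.19704441
d2 = d1 - sigma*sqrt(T) = 0.04119102
exp(-rT) = 0.99617553
N(d1) = 0.57810361; N(d2) = 0.51642819
C = S_0' * N(d1) - K * exp(-rT) * N(d2) = 97.84093330 * 0.57810361 - 96.4100 * 0.99617553 * 0.51642819 = 6.9638

Answer: Price = 6.9638


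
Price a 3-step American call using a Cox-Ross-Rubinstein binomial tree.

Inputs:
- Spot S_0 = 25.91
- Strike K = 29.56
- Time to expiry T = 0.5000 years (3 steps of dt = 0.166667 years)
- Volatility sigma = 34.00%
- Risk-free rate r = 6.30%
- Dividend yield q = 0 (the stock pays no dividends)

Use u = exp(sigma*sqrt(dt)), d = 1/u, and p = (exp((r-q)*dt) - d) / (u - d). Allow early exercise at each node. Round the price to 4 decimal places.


dt = T/N = 0.166667
u = exp(sigma*sqrt(dt)) = 1.148899; d = 1/u = 0.870398
p = (exp((r-q)*dt) - d) / (u - d) = 0.503255
Discount per step: exp(-r*dt) = 0.989555
Stock lattice S(k, i) with i counting down-moves:
  k=0: S(0,0) = 25.9100
  k=1: S(1,0) = 29.7680; S(1,1) = 22.5520
  k=2: S(2,0) = 34.2004; S(2,1) = 25.9100; S(2,2) = 19.6292
  k=3: S(3,0) = 39.2928; S(3,1) = 29.7680; S(3,2) = 22.5520; S(3,3) = 17.0853
Terminal payoffs V(N, i) = max(S_T - K, 0):
  V(3,0) = 9.732838; V(3,1) = 0.207983; V(3,2) = 0.000000; V(3,3) = 0.000000
Backward induction: V(k, i) = exp(-r*dt) * [p * V(k+1, i) + (1-p) * V(k+1, i+1)]; then take max(V_cont, immediate exercise) for American.
  V(2,0) = exp(-r*dt) * [p*9.732838 + (1-p)*0.207983] = 4.949173; exercise = 4.640417; V(2,0) = max -> 4.949173
  V(2,1) = exp(-r*dt) * [p*0.207983 + (1-p)*0.000000] = 0.103575; exercise = 0.000000; V(2,1) = max -> 0.103575
  V(2,2) = exp(-r*dt) * [p*0.000000 + (1-p)*0.000000] = 0.000000; exercise = 0.000000; V(2,2) = max -> 0.000000
  V(1,0) = exp(-r*dt) * [p*4.949173 + (1-p)*0.103575] = 2.515593; exercise = 0.207983; V(1,0) = max -> 2.515593
  V(1,1) = exp(-r*dt) * [p*0.103575 + (1-p)*0.000000] = 0.051580; exercise = 0.000000; V(1,1) = max -> 0.051580
  V(0,0) = exp(-r*dt) * [p*2.515593 + (1-p)*0.051580] = 1.278116; exercise = 0.000000; V(0,0) = max -> 1.278116

Answer: Price = V(0,0) = 1.2781


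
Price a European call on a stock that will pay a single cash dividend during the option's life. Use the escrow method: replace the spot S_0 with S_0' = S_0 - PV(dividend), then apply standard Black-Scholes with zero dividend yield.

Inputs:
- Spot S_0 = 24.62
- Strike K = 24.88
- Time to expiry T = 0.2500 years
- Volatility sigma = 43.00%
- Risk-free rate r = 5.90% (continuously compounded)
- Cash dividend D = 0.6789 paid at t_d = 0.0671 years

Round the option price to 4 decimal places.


PV(D) = D * exp(-r * t_d) = 0.6789 * 0.99604893 = 0.67621762
S_0' = S_0 - PV(D) = 24.6200 - 0.67621762 = 23.94378238
d1 = (ln(S_0'/K) + (r + sigma^2/2)*T) / (sigma*sqrt(T)) = -0.00229342
d2 = d1 - sigma*sqrt(T) = -0.21729342
exp(-rT) = 0.98535825
N(d1) = 0.49908506; N(d2) = 0.41398984
C = S_0' * N(d1) - K * exp(-rT) * N(d2) = 23.94378238 * 0.49908506 - 24.8800 * 0.98535825 * 0.41398984 = 1.8007

Answer: Price = 1.8007


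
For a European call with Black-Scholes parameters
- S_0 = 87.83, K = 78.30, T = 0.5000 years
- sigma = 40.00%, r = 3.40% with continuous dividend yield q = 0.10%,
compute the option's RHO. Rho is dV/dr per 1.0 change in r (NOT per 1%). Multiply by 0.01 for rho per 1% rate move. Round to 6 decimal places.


d1 = 0.6058332684; d2 = 0.3229905559
phi(d1) = 0.3320547189; exp(-qT) = 0.9995001250; exp(-rT) = 0.9831436846
N(d2) = 0.6266488028
Rho = K*T*exp(-rT)*N(d2) = 78.3000 * 0.5000 * 0.9831436846 * 0.6266488028 = 24.119760

Answer: Rho = 24.119760


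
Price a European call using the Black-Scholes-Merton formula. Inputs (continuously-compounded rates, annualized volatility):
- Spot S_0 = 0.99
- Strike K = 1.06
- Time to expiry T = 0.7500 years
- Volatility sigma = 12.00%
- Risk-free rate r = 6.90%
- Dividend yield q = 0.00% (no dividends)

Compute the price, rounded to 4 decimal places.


Answer: Price = 0.0336

Derivation:
d1 = (ln(S/K) + (r - q + 0.5*sigma^2) * T) / (sigma * sqrt(T)) = -0.10747610
d2 = d1 - sigma * sqrt(T) = -0.21139915
exp(-rT) = 0.94956623; exp(-qT) = 1.00000000
C = S_0 * exp(-qT) * N(d1) - K * exp(-rT) * N(d2)
N(d1) = 0.45720564; N(d2) = 0.41628791
C = 0.9900 * 1.00000000 * 0.45720564 - 1.0600 * 0.94956623 * 0.41628791 = 0.0336


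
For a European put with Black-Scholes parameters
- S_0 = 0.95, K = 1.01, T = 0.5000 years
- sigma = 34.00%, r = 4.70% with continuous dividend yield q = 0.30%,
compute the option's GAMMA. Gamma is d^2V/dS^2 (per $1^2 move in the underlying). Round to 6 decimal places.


d1 = -0.0430238091; d2 = -0.2834401147
phi(d1) = 0.3985732205; exp(-qT) = 0.9985011244; exp(-rT) = 0.9767739747
Gamma = exp(-qT) * phi(d1) / (S * sigma * sqrt(T)) = 0.9985011244 * 0.3985732205 / (0.9500 * 0.3400 * 0.7071067812) = 1.742485

Answer: Gamma = 1.742485


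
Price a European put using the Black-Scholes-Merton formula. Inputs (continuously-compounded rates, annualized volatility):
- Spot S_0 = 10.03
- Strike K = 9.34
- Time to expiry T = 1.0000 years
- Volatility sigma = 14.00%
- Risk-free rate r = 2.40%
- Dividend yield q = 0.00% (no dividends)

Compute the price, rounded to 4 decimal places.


d1 = (ln(S/K) + (r - q + 0.5*sigma^2) * T) / (sigma * sqrt(T)) = 0.75053107
d2 = d1 - sigma * sqrt(T) = 0.61053107
exp(-rT) = 0.97628571; exp(-qT) = 1.00000000
P = K * exp(-rT) * N(-d2) - S_0 * exp(-qT) * N(-d1)
N(-d1) = 0.22646746; N(-d2) = 0.27075503
P = 9.3400 * 0.97628571 * 0.27075503 - 10.0300 * 1.00000000 * 0.22646746 = 0.1974

Answer: Price = 0.1974
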